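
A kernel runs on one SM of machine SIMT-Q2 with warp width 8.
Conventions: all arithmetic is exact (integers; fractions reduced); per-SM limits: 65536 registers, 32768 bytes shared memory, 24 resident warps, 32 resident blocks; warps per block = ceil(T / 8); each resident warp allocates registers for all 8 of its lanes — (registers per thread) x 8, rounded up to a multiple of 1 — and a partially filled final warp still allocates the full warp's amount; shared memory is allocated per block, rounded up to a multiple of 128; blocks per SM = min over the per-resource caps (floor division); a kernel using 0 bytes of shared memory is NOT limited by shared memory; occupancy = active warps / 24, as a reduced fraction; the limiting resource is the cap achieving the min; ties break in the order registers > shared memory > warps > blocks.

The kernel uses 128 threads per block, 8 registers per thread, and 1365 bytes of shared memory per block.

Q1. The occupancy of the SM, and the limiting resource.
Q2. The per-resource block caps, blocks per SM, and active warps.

Answer: occupancy 2/3, limited by warps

registers: 64 blocks
shared memory: 23 blocks
warps: 1 block
blocks: 32 blocks

Answer: 1 block, 16 active warps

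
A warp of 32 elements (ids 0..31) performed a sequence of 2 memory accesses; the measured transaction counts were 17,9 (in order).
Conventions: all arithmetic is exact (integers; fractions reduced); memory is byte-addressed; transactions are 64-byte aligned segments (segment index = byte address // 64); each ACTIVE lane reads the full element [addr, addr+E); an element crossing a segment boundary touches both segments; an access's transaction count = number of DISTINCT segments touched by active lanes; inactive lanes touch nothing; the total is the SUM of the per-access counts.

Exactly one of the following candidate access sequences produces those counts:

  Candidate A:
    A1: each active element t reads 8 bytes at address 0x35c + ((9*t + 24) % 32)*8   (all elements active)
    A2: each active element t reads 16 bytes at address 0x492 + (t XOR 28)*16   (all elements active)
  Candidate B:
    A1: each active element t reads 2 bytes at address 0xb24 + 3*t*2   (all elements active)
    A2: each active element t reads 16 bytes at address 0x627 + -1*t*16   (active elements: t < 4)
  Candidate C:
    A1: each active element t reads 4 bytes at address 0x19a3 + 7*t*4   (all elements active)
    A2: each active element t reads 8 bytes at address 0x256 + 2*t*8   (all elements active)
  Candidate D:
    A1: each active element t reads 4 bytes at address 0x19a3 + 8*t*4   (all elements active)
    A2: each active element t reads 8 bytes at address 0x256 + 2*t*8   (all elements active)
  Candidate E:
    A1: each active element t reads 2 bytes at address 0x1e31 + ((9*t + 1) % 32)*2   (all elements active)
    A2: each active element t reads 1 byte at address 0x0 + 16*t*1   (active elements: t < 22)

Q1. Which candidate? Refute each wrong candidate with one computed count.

A: A1 gives 5 transactions, not 17
B: A1 gives 4 transactions, not 17
C: A1 gives 15 transactions, not 17
E: A1 gives 2 transactions, not 17
D: all counts match (17,9)

Answer: D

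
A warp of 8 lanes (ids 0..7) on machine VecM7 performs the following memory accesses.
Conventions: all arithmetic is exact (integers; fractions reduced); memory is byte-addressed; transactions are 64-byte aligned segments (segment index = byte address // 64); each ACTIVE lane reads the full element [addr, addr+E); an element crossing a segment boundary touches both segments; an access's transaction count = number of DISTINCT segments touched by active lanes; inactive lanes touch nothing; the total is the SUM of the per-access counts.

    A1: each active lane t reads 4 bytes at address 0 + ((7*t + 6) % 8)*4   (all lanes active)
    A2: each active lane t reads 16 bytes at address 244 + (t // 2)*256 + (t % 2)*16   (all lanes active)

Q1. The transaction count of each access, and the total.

A1: 1 transaction
A2: 8 transactions

Answer: 1,8; total 9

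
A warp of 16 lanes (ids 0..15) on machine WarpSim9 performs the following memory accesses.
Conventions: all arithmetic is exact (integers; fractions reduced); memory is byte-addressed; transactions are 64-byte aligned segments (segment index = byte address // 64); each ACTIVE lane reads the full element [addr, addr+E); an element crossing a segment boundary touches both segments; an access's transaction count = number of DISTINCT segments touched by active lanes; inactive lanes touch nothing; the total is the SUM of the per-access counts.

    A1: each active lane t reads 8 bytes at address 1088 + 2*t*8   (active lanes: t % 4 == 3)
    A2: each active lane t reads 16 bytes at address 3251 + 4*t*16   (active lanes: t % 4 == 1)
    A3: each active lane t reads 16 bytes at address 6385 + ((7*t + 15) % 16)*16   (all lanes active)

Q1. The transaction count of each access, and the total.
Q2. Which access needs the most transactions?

A1: 4 transactions
A2: 8 transactions
A3: 5 transactions

Answer: 4,8,5; total 17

Answer: A2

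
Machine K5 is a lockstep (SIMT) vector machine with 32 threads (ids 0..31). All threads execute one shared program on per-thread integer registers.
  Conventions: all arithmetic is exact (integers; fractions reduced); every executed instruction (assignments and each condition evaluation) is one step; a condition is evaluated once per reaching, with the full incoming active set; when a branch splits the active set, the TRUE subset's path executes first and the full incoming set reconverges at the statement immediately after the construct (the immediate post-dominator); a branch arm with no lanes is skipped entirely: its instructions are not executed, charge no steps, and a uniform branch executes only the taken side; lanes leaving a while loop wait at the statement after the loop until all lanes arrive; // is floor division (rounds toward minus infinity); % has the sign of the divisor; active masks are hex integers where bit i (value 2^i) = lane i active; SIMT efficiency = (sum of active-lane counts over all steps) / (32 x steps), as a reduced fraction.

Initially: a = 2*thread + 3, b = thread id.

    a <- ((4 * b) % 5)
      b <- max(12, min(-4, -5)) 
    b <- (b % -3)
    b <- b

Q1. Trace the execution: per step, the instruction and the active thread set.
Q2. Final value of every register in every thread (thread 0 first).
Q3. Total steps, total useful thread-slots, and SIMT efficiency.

step 0: a <- ((4 * b) % 5)           0xffffffff
step 1: b <- max(12, min(-4, -5))    0xffffffff
step 2: b <- (b % -3)                0xffffffff
step 3: b <- b                       0xffffffff

Answer: 4 steps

a: 0,4,3,2,1,0,4,3,2,1,0,4,3,2,1,0,4,3,2,1,0,4,3,2,1,0,4,3,2,1,0,4
b: 0,0,0,0,0,0,0,0,0,0,0,0,0,0,0,0,0,0,0,0,0,0,0,0,0,0,0,0,0,0,0,0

steps = 4; useful = 128; efficiency = 128/128 = 1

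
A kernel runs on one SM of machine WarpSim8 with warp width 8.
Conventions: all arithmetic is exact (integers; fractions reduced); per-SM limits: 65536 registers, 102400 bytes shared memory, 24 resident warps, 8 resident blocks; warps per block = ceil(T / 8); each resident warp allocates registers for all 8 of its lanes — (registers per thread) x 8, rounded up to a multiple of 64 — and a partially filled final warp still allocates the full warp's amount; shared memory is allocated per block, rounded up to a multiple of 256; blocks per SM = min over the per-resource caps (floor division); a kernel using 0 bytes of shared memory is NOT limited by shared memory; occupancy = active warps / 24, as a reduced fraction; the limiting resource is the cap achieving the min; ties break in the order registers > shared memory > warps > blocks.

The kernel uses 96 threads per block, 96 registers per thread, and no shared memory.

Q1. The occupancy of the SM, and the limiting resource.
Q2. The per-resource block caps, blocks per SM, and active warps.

Answer: occupancy 1, limited by warps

registers: 7 blocks
shared memory: no limit (kernel uses none)
warps: 2 blocks
blocks: 8 blocks

Answer: 2 blocks, 24 active warps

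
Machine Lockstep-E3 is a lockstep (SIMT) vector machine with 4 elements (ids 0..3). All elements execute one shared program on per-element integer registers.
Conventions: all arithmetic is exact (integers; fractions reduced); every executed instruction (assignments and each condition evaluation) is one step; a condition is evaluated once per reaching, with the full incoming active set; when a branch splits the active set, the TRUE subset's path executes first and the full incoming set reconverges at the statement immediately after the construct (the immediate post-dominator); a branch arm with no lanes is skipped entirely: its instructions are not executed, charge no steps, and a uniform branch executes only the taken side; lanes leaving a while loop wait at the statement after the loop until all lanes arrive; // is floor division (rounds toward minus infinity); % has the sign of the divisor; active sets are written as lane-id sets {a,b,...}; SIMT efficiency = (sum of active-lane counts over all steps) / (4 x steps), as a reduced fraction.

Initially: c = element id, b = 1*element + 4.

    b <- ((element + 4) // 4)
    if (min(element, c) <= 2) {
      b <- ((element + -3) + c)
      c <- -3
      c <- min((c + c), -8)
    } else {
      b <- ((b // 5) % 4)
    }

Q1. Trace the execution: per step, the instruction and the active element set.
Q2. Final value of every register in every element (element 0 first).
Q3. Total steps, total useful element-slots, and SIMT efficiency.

step 0: b <- ((element + 4) // 4)    {0,1,2,3}
step 1: eval (min(element, c) <= 2)  {0,1,2,3}
step 2: b <- ((element + -3) + c)    {0,1,2}
step 3: c <- -3                      {0,1,2}
step 4: c <- min((c + c), -8)        {0,1,2}
step 5: b <- ((b // 5) % 4)          {3}

Answer: 6 steps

c: -8,-8,-8,3
b: -3,-1,1,0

steps = 6; useful = 18; efficiency = 18/24 = 3/4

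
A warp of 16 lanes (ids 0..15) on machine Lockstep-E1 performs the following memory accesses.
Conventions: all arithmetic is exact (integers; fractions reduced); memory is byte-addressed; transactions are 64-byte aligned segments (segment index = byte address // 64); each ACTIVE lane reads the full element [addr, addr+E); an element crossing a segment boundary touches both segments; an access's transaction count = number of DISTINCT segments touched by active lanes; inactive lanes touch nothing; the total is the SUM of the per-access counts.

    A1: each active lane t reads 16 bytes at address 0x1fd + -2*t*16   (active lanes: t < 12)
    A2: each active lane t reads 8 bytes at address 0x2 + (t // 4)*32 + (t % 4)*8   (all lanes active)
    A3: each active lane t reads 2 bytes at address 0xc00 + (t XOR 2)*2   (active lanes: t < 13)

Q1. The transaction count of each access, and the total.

A1: 7 transactions
A2: 3 transactions
A3: 1 transaction

Answer: 7,3,1; total 11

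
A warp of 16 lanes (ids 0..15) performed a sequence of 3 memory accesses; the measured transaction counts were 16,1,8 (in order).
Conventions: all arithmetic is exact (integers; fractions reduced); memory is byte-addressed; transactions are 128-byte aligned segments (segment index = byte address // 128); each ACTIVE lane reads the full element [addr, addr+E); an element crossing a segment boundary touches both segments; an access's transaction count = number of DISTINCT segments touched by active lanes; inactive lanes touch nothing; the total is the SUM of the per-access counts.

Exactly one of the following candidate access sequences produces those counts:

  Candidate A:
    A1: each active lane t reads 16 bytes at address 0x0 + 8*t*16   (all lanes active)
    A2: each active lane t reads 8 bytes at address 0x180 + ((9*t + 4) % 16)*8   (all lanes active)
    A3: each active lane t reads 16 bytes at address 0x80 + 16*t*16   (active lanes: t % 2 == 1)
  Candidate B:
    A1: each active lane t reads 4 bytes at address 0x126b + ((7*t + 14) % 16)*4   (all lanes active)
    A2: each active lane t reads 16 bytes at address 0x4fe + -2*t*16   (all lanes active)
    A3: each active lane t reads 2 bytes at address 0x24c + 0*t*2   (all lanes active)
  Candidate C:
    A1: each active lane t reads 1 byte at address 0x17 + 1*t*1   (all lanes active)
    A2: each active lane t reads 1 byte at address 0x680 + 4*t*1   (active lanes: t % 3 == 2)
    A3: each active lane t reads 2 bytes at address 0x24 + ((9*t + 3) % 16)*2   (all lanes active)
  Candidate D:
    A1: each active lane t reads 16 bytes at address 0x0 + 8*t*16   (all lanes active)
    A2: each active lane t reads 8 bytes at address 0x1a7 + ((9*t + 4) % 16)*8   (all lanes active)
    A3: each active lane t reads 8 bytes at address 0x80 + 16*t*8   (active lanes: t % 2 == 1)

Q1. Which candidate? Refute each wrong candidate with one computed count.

B: A1 gives 2 transactions, not 16
C: A1 gives 1 transaction, not 16
D: A2 gives 2 transactions, not 1
A: all counts match (16,1,8)

Answer: A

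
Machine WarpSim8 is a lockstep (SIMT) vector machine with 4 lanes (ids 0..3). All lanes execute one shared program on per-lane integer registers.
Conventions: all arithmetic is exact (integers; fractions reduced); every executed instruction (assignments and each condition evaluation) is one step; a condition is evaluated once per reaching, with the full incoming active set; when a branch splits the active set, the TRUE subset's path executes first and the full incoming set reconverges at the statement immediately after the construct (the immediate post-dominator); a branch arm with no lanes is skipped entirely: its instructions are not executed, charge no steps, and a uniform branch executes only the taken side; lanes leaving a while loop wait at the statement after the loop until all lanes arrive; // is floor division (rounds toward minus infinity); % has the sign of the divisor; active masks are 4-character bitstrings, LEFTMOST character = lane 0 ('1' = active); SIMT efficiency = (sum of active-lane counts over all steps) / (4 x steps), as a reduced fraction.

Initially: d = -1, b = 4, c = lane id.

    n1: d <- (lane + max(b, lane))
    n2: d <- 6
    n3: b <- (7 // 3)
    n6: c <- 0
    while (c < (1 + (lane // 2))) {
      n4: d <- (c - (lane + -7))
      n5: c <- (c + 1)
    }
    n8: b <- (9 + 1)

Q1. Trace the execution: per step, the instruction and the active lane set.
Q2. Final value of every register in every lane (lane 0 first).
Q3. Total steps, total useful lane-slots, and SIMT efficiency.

step 0: d <- (lane + max(b, lane))   1111
step 1: d <- 6                       1111
step 2: b <- (7 // 3)                1111
step 3: c <- 0                       1111
step 4: eval (c < (1 + (lane // 2))) 1111
step 5: d <- (c - (lane + -7))       1111
step 6: c <- (c + 1)                 1111
step 7: eval (c < (1 + (lane // 2))) 1111
step 8: d <- (c - (lane + -7))       0011
step 9: c <- (c + 1)                 0011
step 10: eval (c < (1 + (lane // 2))) 0011
step 11: b <- (9 + 1)                 1111

Answer: 12 steps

d: 7,6,6,5
b: 10,10,10,10
c: 1,1,2,2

steps = 12; useful = 42; efficiency = 42/48 = 7/8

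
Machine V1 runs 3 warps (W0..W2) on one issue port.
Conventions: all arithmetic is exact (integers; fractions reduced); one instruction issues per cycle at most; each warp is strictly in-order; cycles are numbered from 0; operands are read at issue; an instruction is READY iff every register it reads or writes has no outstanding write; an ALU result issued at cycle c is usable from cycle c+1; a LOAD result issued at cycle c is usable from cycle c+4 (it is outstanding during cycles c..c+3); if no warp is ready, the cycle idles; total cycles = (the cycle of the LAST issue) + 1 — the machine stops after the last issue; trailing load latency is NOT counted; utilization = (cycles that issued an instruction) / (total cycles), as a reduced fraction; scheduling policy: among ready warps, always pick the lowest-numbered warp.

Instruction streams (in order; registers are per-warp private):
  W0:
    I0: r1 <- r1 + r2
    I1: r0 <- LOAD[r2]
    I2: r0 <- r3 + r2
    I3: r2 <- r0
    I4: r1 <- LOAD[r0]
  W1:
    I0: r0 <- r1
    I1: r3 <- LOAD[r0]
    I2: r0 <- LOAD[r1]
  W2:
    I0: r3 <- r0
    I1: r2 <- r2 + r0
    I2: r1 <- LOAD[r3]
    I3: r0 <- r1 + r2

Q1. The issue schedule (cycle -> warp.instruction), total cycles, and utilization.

cycle 0: W0.I0
cycle 1: W0.I1
cycle 2: W1.I0
cycle 3: W1.I1
cycle 4: W1.I2
cycle 5: W0.I2
cycle 6: W0.I3
cycle 7: W0.I4
cycle 8: W2.I0
cycle 9: W2.I1
cycle 10: W2.I2
cycle 11: idle
cycle 12: idle
cycle 13: idle
cycle 14: W2.I3

Answer: 15 cycles, utilization 4/5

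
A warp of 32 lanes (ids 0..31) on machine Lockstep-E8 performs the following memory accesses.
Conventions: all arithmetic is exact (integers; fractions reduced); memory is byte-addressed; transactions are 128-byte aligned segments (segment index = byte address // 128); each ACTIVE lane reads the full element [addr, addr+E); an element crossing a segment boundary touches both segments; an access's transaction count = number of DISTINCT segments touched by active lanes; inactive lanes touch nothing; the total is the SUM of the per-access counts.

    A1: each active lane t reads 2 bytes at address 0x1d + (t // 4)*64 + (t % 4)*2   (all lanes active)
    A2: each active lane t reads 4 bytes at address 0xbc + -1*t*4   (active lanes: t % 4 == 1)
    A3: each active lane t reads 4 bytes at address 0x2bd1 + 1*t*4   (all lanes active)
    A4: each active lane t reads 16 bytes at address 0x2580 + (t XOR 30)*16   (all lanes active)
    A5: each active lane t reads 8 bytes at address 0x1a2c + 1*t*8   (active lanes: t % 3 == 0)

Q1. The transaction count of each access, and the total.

A1: 4 transactions
A2: 2 transactions
A3: 2 transactions
A4: 4 transactions
A5: 3 transactions

Answer: 4,2,2,4,3; total 15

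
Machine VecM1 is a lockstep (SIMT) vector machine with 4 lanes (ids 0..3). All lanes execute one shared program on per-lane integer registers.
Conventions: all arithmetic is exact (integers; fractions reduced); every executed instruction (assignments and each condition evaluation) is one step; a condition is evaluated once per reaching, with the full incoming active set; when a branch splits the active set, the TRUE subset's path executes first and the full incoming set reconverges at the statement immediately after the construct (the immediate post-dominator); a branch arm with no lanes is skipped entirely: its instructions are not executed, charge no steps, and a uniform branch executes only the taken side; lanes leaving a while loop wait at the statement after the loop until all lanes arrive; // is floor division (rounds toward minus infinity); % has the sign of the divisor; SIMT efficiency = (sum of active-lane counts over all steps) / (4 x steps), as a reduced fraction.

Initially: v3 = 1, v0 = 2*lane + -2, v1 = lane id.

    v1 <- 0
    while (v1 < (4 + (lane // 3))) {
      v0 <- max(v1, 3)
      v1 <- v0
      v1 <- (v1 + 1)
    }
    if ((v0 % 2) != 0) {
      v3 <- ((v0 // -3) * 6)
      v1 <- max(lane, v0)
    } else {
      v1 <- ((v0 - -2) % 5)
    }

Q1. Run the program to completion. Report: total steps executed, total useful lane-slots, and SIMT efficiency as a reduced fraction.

Answer: 14 steps, 39 useful, 39/56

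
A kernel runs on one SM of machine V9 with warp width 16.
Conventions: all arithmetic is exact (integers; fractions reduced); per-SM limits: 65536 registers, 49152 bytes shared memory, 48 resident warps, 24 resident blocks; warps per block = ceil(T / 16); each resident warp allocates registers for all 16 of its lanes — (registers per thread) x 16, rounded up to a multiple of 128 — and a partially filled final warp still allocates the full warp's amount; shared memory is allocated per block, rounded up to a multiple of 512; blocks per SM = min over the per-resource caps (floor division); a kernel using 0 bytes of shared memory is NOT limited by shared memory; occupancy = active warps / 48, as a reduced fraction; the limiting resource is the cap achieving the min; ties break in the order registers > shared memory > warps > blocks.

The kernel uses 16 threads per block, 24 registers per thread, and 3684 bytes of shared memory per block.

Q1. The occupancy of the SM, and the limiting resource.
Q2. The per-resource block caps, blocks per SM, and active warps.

Answer: occupancy 1/4, limited by shared memory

registers: 170 blocks
shared memory: 12 blocks
warps: 48 blocks
blocks: 24 blocks

Answer: 12 blocks, 12 active warps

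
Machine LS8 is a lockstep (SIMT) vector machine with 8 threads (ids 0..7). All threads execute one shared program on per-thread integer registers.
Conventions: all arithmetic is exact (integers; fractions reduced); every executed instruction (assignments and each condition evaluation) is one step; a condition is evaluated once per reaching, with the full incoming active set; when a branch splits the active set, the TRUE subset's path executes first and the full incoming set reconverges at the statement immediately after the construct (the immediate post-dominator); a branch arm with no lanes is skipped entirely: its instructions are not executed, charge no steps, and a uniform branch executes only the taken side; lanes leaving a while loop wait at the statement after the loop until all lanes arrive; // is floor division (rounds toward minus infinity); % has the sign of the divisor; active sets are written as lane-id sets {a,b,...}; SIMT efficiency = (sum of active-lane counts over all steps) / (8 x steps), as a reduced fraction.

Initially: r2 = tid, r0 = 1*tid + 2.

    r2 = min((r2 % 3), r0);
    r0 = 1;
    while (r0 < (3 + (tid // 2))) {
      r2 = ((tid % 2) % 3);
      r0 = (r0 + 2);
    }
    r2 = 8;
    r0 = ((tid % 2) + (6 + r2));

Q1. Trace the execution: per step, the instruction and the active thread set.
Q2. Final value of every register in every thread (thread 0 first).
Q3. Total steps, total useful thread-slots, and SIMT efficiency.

step 0: r2 <- min((r2 % 3), r0)      {0,1,2,3,4,5,6,7}
step 1: r0 <- 1                      {0,1,2,3,4,5,6,7}
step 2: eval (r0 < (3 + (tid // 2))) {0,1,2,3,4,5,6,7}
step 3: r2 <- ((tid % 2) % 3)        {0,1,2,3,4,5,6,7}
step 4: r0 <- (r0 + 2)               {0,1,2,3,4,5,6,7}
step 5: eval (r0 < (3 + (tid // 2))) {0,1,2,3,4,5,6,7}
step 6: r2 <- ((tid % 2) % 3)        {2,3,4,5,6,7}
step 7: r0 <- (r0 + 2)               {2,3,4,5,6,7}
step 8: eval (r0 < (3 + (tid // 2))) {2,3,4,5,6,7}
step 9: r2 <- ((tid % 2) % 3)        {6,7}
step 10: r0 <- (r0 + 2)               {6,7}
step 11: eval (r0 < (3 + (tid // 2))) {6,7}
step 12: r2 <- 8                      {0,1,2,3,4,5,6,7}
step 13: r0 <- ((tid % 2) + (6 + r2)) {0,1,2,3,4,5,6,7}

Answer: 14 steps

r2: 8,8,8,8,8,8,8,8
r0: 14,15,14,15,14,15,14,15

steps = 14; useful = 88; efficiency = 88/112 = 11/14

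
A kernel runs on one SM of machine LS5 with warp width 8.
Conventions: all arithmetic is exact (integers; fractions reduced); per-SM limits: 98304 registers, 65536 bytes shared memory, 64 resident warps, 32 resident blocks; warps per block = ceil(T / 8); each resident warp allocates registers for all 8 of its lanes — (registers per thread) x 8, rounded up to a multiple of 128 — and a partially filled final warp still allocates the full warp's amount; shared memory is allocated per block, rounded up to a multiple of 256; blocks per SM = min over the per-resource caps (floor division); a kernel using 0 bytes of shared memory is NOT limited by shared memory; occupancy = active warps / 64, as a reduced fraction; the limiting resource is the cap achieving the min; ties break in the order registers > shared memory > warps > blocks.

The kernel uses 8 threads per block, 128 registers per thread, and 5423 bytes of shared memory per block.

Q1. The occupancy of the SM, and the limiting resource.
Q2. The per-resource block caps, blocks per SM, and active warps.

Answer: occupancy 11/64, limited by shared memory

registers: 96 blocks
shared memory: 11 blocks
warps: 64 blocks
blocks: 32 blocks

Answer: 11 blocks, 11 active warps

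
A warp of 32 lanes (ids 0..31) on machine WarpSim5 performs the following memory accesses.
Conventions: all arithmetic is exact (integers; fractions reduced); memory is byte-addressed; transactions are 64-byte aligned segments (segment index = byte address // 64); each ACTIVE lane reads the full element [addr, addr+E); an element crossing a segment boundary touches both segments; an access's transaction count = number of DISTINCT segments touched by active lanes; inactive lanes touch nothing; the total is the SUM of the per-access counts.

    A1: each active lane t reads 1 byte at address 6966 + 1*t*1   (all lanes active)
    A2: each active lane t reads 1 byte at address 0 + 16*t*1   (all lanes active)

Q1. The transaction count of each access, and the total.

A1: 2 transactions
A2: 8 transactions

Answer: 2,8; total 10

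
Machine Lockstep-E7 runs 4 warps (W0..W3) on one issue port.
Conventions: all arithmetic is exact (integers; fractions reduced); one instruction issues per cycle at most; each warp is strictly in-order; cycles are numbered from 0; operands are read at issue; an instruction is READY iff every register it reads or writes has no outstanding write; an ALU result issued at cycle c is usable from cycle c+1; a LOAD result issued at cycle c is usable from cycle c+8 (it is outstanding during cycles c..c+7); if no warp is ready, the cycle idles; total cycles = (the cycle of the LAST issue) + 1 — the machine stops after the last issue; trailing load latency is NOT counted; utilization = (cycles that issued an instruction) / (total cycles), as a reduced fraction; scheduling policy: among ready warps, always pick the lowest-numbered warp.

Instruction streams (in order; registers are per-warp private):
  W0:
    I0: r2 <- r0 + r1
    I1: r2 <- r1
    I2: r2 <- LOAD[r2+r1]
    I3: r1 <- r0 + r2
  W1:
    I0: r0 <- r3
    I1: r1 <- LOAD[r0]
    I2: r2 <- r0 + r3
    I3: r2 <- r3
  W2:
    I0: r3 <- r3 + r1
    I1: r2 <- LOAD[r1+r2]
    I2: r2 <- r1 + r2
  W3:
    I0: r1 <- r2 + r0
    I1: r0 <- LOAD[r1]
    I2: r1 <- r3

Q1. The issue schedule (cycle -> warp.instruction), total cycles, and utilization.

cycle 0: W0.I0
cycle 1: W0.I1
cycle 2: W0.I2
cycle 3: W1.I0
cycle 4: W1.I1
cycle 5: W1.I2
cycle 6: W1.I3
cycle 7: W2.I0
cycle 8: W2.I1
cycle 9: W3.I0
cycle 10: W0.I3
cycle 11: W3.I1
cycle 12: W3.I2
cycle 13: idle
cycle 14: idle
cycle 15: idle
cycle 16: W2.I2

Answer: 17 cycles, utilization 14/17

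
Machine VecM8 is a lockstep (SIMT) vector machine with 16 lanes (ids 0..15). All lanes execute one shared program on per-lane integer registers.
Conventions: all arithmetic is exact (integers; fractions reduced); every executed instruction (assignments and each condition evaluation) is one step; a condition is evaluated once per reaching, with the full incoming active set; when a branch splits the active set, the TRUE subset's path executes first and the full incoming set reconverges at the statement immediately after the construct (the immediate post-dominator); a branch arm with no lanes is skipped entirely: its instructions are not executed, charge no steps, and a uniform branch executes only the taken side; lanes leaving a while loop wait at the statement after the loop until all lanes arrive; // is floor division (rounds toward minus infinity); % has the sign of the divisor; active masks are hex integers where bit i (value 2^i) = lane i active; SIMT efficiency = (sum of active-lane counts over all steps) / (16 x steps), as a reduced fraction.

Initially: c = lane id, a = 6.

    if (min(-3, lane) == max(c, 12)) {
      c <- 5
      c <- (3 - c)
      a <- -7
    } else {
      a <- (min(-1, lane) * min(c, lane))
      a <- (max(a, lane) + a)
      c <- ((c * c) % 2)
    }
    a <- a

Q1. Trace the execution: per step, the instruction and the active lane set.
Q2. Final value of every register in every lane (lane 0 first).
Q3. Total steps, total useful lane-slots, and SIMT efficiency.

step 0: eval (min(-3, lane) == max(c, 12)) 0xffff
step 1: a <- (min(-1, lane) * min(c, lane)) 0xffff
step 2: a <- (max(a, lane) + a)      0xffff
step 3: c <- ((c * c) % 2)           0xffff
step 4: a <- a                       0xffff

Answer: 5 steps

c: 0,1,0,1,0,1,0,1,0,1,0,1,0,1,0,1
a: 0,0,0,0,0,0,0,0,0,0,0,0,0,0,0,0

steps = 5; useful = 80; efficiency = 80/80 = 1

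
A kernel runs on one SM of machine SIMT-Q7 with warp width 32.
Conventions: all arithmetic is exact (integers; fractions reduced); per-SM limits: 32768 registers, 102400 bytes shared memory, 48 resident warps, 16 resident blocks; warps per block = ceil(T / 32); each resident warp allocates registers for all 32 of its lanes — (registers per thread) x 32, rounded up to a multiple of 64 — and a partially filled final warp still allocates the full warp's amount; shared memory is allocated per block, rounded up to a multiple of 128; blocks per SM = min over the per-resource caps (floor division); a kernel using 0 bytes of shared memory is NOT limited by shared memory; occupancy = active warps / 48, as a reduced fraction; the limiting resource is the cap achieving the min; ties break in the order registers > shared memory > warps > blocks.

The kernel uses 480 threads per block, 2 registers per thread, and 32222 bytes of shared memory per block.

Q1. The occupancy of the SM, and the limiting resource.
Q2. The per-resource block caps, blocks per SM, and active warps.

Answer: occupancy 15/16, limited by shared memory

registers: 34 blocks
shared memory: 3 blocks
warps: 3 blocks
blocks: 16 blocks

Answer: 3 blocks, 45 active warps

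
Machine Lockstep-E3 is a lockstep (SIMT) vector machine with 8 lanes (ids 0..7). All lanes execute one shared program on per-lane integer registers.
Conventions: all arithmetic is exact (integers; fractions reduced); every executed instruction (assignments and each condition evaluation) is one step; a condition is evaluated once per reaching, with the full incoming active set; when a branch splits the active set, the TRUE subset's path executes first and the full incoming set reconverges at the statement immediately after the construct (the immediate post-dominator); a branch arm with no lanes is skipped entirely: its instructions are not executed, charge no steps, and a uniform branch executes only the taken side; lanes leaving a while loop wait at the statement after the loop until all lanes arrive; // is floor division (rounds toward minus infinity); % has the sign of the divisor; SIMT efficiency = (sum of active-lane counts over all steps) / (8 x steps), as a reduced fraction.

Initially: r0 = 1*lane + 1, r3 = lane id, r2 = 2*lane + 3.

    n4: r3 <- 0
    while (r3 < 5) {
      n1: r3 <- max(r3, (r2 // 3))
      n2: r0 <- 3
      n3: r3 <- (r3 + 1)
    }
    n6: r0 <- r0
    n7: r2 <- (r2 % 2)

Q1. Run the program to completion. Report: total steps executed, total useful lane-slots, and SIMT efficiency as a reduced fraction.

Answer: 20 steps, 104 useful, 13/20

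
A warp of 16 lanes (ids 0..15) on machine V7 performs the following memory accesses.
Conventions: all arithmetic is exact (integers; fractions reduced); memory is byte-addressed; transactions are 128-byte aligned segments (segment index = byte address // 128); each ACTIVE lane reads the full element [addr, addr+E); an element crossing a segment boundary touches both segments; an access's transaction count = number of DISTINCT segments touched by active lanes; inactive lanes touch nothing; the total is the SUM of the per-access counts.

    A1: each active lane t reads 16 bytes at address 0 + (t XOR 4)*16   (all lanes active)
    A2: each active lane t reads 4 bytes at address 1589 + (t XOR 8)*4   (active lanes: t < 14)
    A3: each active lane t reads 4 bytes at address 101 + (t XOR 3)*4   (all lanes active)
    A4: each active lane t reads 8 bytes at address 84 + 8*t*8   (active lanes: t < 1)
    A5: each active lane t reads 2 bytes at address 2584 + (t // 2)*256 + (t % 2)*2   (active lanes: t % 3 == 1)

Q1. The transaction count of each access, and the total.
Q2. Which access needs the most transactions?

A1: 2 transactions
A2: 1 transaction
A3: 2 transactions
A4: 1 transaction
A5: 5 transactions

Answer: 2,1,2,1,5; total 11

Answer: A5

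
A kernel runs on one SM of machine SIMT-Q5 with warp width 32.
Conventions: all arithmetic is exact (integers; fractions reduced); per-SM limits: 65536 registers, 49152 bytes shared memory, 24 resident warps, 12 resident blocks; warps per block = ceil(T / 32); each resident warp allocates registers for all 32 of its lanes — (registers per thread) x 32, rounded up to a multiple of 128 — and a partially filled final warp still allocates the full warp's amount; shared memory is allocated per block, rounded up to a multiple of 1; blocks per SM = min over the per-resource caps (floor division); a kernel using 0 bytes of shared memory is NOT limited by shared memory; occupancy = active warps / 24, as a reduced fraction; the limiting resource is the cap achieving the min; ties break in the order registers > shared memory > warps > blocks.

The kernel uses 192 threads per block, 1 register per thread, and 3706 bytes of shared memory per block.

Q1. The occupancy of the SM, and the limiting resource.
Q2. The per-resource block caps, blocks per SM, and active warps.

Answer: occupancy 1, limited by warps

registers: 85 blocks
shared memory: 13 blocks
warps: 4 blocks
blocks: 12 blocks

Answer: 4 blocks, 24 active warps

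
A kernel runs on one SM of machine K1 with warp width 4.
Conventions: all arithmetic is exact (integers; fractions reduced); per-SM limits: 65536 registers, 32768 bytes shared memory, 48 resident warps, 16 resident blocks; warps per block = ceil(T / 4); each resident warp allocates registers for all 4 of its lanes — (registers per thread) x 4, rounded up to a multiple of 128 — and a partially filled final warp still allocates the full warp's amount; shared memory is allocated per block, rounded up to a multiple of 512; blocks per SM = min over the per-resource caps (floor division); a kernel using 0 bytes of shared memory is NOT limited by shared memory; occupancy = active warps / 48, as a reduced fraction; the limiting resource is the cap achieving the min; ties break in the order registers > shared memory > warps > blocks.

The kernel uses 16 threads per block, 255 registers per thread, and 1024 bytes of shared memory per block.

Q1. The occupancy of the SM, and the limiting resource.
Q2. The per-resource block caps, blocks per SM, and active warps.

Answer: occupancy 1, limited by warps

registers: 16 blocks
shared memory: 32 blocks
warps: 12 blocks
blocks: 16 blocks

Answer: 12 blocks, 48 active warps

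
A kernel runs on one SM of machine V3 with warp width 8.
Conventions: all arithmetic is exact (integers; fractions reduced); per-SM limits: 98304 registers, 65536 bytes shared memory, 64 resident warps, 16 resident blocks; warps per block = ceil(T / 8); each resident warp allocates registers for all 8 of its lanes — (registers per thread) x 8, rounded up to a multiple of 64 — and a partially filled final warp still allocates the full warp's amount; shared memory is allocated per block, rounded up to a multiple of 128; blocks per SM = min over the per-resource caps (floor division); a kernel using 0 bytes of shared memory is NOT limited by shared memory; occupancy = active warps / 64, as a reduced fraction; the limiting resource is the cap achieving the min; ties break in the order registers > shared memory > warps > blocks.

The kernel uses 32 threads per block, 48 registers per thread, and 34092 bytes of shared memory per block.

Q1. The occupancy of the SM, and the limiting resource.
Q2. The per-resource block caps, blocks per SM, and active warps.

Answer: occupancy 1/16, limited by shared memory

registers: 64 blocks
shared memory: 1 block
warps: 16 blocks
blocks: 16 blocks

Answer: 1 block, 4 active warps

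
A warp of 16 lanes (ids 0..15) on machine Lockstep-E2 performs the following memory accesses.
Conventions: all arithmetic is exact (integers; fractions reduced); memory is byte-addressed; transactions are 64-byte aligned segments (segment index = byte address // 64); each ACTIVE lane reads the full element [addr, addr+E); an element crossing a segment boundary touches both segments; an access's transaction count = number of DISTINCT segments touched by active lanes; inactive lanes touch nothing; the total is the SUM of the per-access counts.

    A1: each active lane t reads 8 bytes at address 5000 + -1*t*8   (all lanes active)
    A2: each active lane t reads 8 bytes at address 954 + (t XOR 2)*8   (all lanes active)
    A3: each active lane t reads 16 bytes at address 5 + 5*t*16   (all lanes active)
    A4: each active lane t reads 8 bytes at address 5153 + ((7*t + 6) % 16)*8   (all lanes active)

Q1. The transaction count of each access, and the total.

A1: 3 transactions
A2: 3 transactions
A3: 20 transactions
A4: 3 transactions

Answer: 3,3,20,3; total 29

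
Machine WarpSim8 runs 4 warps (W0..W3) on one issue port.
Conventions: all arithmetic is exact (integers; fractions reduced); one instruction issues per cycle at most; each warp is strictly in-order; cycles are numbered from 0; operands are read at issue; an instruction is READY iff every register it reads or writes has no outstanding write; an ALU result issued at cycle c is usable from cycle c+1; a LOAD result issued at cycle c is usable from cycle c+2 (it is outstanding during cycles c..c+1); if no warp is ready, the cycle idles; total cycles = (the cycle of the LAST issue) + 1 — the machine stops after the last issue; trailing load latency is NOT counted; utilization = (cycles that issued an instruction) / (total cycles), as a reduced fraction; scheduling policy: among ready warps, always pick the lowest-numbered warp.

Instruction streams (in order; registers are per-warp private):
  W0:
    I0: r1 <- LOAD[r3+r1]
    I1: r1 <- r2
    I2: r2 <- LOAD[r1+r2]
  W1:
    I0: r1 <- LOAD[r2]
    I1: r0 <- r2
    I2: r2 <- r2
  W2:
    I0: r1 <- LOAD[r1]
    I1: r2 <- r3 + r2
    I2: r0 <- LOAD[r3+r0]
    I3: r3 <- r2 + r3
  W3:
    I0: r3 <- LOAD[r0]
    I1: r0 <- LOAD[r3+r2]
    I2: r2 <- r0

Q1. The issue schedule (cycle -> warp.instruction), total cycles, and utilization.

cycle 0: W0.I0
cycle 1: W1.I0
cycle 2: W0.I1
cycle 3: W0.I2
cycle 4: W1.I1
cycle 5: W1.I2
cycle 6: W2.I0
cycle 7: W2.I1
cycle 8: W2.I2
cycle 9: W2.I3
cycle 10: W3.I0
cycle 11: idle
cycle 12: W3.I1
cycle 13: idle
cycle 14: W3.I2

Answer: 15 cycles, utilization 13/15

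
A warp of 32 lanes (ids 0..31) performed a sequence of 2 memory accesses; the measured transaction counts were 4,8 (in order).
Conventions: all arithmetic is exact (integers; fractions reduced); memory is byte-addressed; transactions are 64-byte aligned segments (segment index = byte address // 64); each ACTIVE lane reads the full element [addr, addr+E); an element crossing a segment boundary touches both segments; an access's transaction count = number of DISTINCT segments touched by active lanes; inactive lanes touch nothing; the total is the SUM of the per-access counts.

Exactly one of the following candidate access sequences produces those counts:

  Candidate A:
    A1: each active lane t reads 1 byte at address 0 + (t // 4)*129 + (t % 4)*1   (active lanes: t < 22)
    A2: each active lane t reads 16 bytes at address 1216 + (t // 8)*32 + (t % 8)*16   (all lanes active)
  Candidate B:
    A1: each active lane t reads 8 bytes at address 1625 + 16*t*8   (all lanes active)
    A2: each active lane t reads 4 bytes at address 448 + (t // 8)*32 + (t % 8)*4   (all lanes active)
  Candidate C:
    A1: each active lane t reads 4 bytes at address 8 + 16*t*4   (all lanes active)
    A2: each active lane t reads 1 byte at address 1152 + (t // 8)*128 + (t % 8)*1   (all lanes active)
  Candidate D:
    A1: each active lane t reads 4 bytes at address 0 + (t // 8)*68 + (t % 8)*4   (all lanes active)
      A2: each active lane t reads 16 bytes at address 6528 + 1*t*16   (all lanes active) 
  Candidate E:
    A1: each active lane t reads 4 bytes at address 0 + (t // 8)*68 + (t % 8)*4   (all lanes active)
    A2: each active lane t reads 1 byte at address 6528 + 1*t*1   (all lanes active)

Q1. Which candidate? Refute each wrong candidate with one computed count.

A: A1 gives 6 transactions, not 4
B: A1 gives 32 transactions, not 4
C: A1 gives 32 transactions, not 4
E: A2 gives 1 transaction, not 8
D: all counts match (4,8)

Answer: D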